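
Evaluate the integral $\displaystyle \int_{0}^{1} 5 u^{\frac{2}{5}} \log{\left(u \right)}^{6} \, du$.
$\frac{281250000}{823543}$

Start from the elementary integral
$$J(a) = \int_{0}^{1} 5 u^{a} \, du = \frac{5}{a + 1}.$$

Differentiating under the integral sign brings down a factor of $\ln u$:
$$\frac{dJ}{da} = \int_{0}^{1} 5 u^{a} \log{\left(u \right)} \, du = - \frac{5}{\left(a + 1\right)^{2}}.$$

Repeating $6$ times in total — each differentiation brings down another $\ln u$ — gives
$$\frac{d^{6}J}{da^{6}} = \int_{0}^{1} 5 u^{a} \log{\left(u \right)}^{6} \, du = \frac{3600}{\left(a + 1\right)^{7}},$$
and the integrand here is exactly the target integrand, so $I = \frac{3600}{\left(a + 1\right)^{7}}$.

Setting $a = \frac{2}{5}$:
$$I = \frac{281250000}{823543}.$$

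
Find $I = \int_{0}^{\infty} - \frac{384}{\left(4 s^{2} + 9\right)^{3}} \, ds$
$- \frac{4 \pi}{27}$

Recall the elementary integral
$$J(a) = \int_{0}^{\infty} - \frac{6}{a^{2} + s^{2}} \, ds = - \frac{3 \pi}{a}.$$

Differentiating under the integral sign with respect to $a$,
$$\frac{dJ}{da} = \int_{0}^{\infty} \frac{12 a}{\left(a^{2} + s^{2}\right)^{2}} \, ds = \frac{3 \pi}{a^{2}},$$
so $\int_{0}^{\infty} - \frac{6}{\left(a^{2} + s^{2}\right)^{2}} \, ds = - \frac{3 \pi}{2 a^{3}}$.

Repeating — each differentiation of $1/(s^2+a^2)^j$ produces $-2ja/(s^2+a^2)^{j+1}$ — and dividing through by $-2ja$ at each step yields, after $2$ differentiations in total,
$$\int_{0}^{\infty} - \frac{6}{\left(a^{2} + s^{2}\right)^{3}} \, ds = - \frac{9 \pi}{8 a^{5}}.$$

Setting $a = \frac{3}{2}$:
$$I = - \frac{4 \pi}{27}.$$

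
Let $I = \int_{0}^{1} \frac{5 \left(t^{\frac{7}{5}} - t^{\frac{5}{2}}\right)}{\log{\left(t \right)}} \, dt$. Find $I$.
$- \log{\left(\frac{52521875}{7962624} \right)}$

Introduce a parameter $a$ in the exponent: let $I(a) = \int_{0}^{1} \frac{5 \left(t^{\frac{7}{5}} - t^{a}\right)}{\log{\left(t \right)}} \, dt$.

Since $\dfrac{\partial}{\partial a}\,t^{a} = t^{a} \ln t$, the $\ln t$ in the denominator cancels and
$$\frac{dI}{da} = \int_{0}^{1} -5 t^{a} \, dt = -5 \left[\frac{t^{a+1}}{a+1}\right]_0^1 = - \frac{5}{a + 1}.$$

Integrating with respect to $a$ gives $I(a) = - \log{\left(\frac{3125 \left(a + 1\right)^{5}}{248832} \right)} + C$.

At $a = \frac{7}{5}$ the integrand is identically $0$, so $I(\frac{7}{5}) = 0$. The closed form gives $0$, hence $C = 0$.

Setting $a = \frac{5}{2}$:
$$I = - \log{\left(\frac{52521875}{7962624} \right)}.$$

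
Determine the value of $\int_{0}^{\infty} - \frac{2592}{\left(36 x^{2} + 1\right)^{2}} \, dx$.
$- 108 \pi$

Begin with the known result
$$J(a) = \int_{0}^{\infty} - \frac{2}{a^{2} + x^{2}} \, dx = - \frac{\pi}{a}.$$

Differentiating under the integral sign with respect to $a$,
$$\frac{dJ}{da} = \int_{0}^{\infty} \frac{4 a}{\left(a^{2} + x^{2}\right)^{2}} \, dx = \frac{\pi}{a^{2}},$$
so $\int_{0}^{\infty} - \frac{2}{\left(a^{2} + x^{2}\right)^{2}} \, dx = - \frac{\pi}{2 a^{3}}$.

Setting $a = \frac{1}{6}$:
$$I = - 108 \pi.$$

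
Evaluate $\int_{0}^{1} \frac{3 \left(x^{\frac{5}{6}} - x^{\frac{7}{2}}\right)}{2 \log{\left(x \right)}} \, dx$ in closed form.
$- \log{\left(\frac{81 \sqrt{33}}{121} \right)}$

Introduce a parameter $a$ in the exponent: let $I(a) = \int_{0}^{1} \frac{3 \left(x^{\frac{5}{6}} - x^{a}\right)}{2 \log{\left(x \right)}} \, dx$.

Since $\dfrac{\partial}{\partial a}\,x^{a} = x^{a} \ln x$, the $\ln x$ in the denominator cancels and
$$\frac{dI}{da} = \int_{0}^{1} - \frac{3}{2} x^{a} \, dx = - \frac{3}{2} \left[\frac{x^{a+1}}{a+1}\right]_0^1 = - \frac{3}{2 a + 2}.$$

Integrating with respect to $a$ gives $I(a) = - \log{\left(\frac{6 \sqrt{66} \left(a + 1\right)^{\frac{3}{2}}}{121} \right)} + C$.

At $a = \frac{5}{6}$ the integrand is identically $0$, so $I(\frac{5}{6}) = 0$. The closed form gives $0$, hence $C = 0$.

Setting $a = \frac{7}{2}$:
$$I = - \log{\left(\frac{81 \sqrt{33}}{121} \right)}.$$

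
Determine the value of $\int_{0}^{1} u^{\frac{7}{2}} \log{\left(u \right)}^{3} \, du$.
$- \frac{32}{2187}$

Begin with the known integral
$$J(a) = \int_{0}^{1} u^{a} \, du = \frac{1}{a + 1}.$$

Differentiating under the integral sign brings down a factor of $\ln u$:
$$\frac{dJ}{da} = \int_{0}^{1} u^{a} \log{\left(u \right)} \, du = - \frac{1}{\left(a + 1\right)^{2}}.$$

Repeating $3$ times in total — each differentiation brings down another $\ln u$ — gives
$$\frac{d^{3}J}{da^{3}} = \int_{0}^{1} u^{a} \log{\left(u \right)}^{3} \, du = - \frac{6}{\left(a + 1\right)^{4}},$$
and the integrand here is exactly the target integrand, so $I = - \frac{6}{\left(a + 1\right)^{4}}$.

Setting $a = \frac{7}{2}$:
$$I = - \frac{32}{2187}.$$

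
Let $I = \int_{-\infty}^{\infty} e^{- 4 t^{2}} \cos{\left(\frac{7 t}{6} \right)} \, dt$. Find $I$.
$\frac{\sqrt{\pi}}{2 e^{\frac{49}{576}}}$

Treat the cosine frequency as a parameter and define $I(b) = \int_{-\infty}^{\infty} e^{- 4 t^{2}} \cos{\left(b t \right)} \, dt$.

Differentiating under the integral sign,
$$I'(b) = \int_{-\infty}^{\infty} - t e^{- 4 t^{2}} \sin{\left(b t \right)} \, dt.$$

Integrate $\int_{-\infty}^{\infty} t \sin(b t)\, e^{- 4 t^{2}}\, dt$ by parts with $u = \sin(b t)$ and $dv = t\, e^{- 4 t^{2}}\, dt$, giving $v = - \frac{e^{- 4 t^{2}}}{8}$. The boundary term vanishes and
$$\int_{-\infty}^{\infty} t \sin(b t)\, e^{- 4 t^{2}}\, dt = \frac{b}{8} \int_{-\infty}^{\infty} \cos(b t)\, e^{- 4 t^{2}}\, dt,$$
so $I'(b) = - \frac{b}{8}\, I(b)$.

This is a separable first-order ODE; solving with the initial condition $I(0) = \int_{-\infty}^{\infty} e^{- 4 t^{2}}\,dt = \frac{\sqrt{\pi}}{2}$ gives
$$I(b) = \frac{\sqrt{\pi} e^{- \frac{b^{2}}{16}}}{2}.$$

Setting $b = \frac{7}{6}$:
$$I = \frac{\sqrt{\pi}}{2 e^{\frac{49}{576}}}.$$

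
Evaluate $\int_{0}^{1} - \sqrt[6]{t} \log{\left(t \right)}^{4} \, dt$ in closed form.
$- \frac{186624}{16807}$

Begin with the known integral
$$J(a) = \int_{0}^{1} - t^{a} \, dt = - \frac{1}{a + 1}.$$

Differentiating under the integral sign brings down a factor of $\ln t$:
$$\frac{dJ}{da} = \int_{0}^{1} - t^{a} \log{\left(t \right)} \, dt = \frac{1}{\left(a + 1\right)^{2}}.$$

Repeating $4$ times in total — each differentiation brings down another $\ln t$ — gives
$$\frac{d^{4}J}{da^{4}} = \int_{0}^{1} - t^{a} \log{\left(t \right)}^{4} \, dt = - \frac{24}{\left(a + 1\right)^{5}},$$
and the integrand here is exactly the target integrand, so $I = - \frac{24}{\left(a + 1\right)^{5}}$.

Setting $a = \frac{1}{6}$:
$$I = - \frac{186624}{16807}.$$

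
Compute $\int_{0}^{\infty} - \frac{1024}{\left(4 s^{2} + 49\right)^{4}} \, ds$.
$- \frac{80 \pi}{823543}$

Begin with the known result
$$J(a) = \int_{0}^{\infty} - \frac{4}{a^{2} + s^{2}} \, ds = - \frac{2 \pi}{a}.$$

Differentiating under the integral sign with respect to $a$,
$$\frac{dJ}{da} = \int_{0}^{\infty} \frac{8 a}{\left(a^{2} + s^{2}\right)^{2}} \, ds = \frac{2 \pi}{a^{2}},$$
so $\int_{0}^{\infty} - \frac{4}{\left(a^{2} + s^{2}\right)^{2}} \, ds = - \frac{\pi}{a^{3}}$.

Repeating — each differentiation of $1/(s^2+a^2)^j$ produces $-2ja/(s^2+a^2)^{j+1}$ — and dividing through by $-2ja$ at each step yields, after $3$ differentiations in total,
$$\int_{0}^{\infty} - \frac{4}{\left(a^{2} + s^{2}\right)^{4}} \, ds = - \frac{5 \pi}{8 a^{7}}.$$

Setting $a = \frac{7}{2}$:
$$I = - \frac{80 \pi}{823543}.$$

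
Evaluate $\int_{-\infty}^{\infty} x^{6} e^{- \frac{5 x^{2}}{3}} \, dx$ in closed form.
$\frac{81 \sqrt{15} \sqrt{\pi}}{1000}$

Consider the simpler parametrised integral
$$J(a) = \int_{-\infty}^{\infty} e^{- a x^{2}} \, dx = \frac{\sqrt{\pi}}{\sqrt{a}}.$$

Differentiating under the integral sign brings down a factor of $(-x^2)$:
$$\frac{dJ}{da} = \int_{-\infty}^{\infty} - x^{2} e^{- a x^{2}} \, dx = - \frac{\sqrt{\pi}}{2 a^{\frac{3}{2}}}.$$

Repeating $3$ times in total — each differentiation brings down another $(-x^2)$ — gives
$$\frac{d^{3}J}{da^{3}} = \int_{-\infty}^{\infty} - x^{6} e^{- a x^{2}} \, dx = - \frac{15 \sqrt{\pi}}{8 a^{\frac{7}{2}}},$$
and the integrand here is $(-1)^{3}$ times the target integrand, so $I = (-1)^{3}\,\frac{d^{3}J}{da^{3}} = \frac{15 \sqrt{\pi}}{8 a^{\frac{7}{2}}}$.

Setting $a = \frac{5}{3}$:
$$I = \frac{81 \sqrt{15} \sqrt{\pi}}{1000}.$$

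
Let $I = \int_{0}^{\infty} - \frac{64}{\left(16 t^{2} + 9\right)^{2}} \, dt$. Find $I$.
$- \frac{4 \pi}{27}$

Start from the standard arctangent integral
$$J(a) = \int_{0}^{\infty} - \frac{1}{4 \left(a^{2} + t^{2}\right)} \, dt = - \frac{\pi}{8 a}.$$

Differentiating under the integral sign with respect to $a$,
$$\frac{dJ}{da} = \int_{0}^{\infty} \frac{a}{2 \left(a^{2} + t^{2}\right)^{2}} \, dt = \frac{\pi}{8 a^{2}},$$
so $\int_{0}^{\infty} - \frac{1}{4 \left(a^{2} + t^{2}\right)^{2}} \, dt = - \frac{\pi}{16 a^{3}}$.

Setting $a = \frac{3}{4}$:
$$I = - \frac{4 \pi}{27}.$$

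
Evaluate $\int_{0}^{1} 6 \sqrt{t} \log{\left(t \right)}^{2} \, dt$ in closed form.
$\frac{32}{9}$

Start from the elementary integral
$$J(a) = \int_{0}^{1} 6 t^{a} \, dt = \frac{6}{a + 1}.$$

Differentiating under the integral sign brings down a factor of $\ln t$:
$$\frac{dJ}{da} = \int_{0}^{1} 6 t^{a} \log{\left(t \right)} \, dt = - \frac{6}{\left(a + 1\right)^{2}}.$$

Repeating twice in total — each differentiation brings down another $\ln t$ — gives
$$\frac{d^{2}J}{da^{2}} = \int_{0}^{1} 6 t^{a} \log{\left(t \right)}^{2} \, dt = \frac{12}{\left(a + 1\right)^{3}},$$
and the integrand here is exactly the target integrand, so $I = \frac{12}{\left(a + 1\right)^{3}}$.

Setting $a = \frac{1}{2}$:
$$I = \frac{32}{9}.$$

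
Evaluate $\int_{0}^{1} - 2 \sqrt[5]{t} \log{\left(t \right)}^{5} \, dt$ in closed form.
$\frac{78125}{972}$

Consider the simpler parametrised integral
$$J(a) = \int_{0}^{1} - 2 t^{a} \, dt = - \frac{2}{a + 1}.$$

Differentiating under the integral sign brings down a factor of $\ln t$:
$$\frac{dJ}{da} = \int_{0}^{1} - 2 t^{a} \log{\left(t \right)} \, dt = \frac{2}{\left(a + 1\right)^{2}}.$$

Repeating $5$ times in total — each differentiation brings down another $\ln t$ — gives
$$\frac{d^{5}J}{da^{5}} = \int_{0}^{1} - 2 t^{a} \log{\left(t \right)}^{5} \, dt = \frac{240}{\left(a + 1\right)^{6}},$$
and the integrand here is exactly the target integrand, so $I = \frac{240}{\left(a + 1\right)^{6}}$.

Setting $a = \frac{1}{5}$:
$$I = \frac{78125}{972}.$$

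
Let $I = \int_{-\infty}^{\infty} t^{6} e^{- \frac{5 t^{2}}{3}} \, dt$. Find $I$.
$\frac{81 \sqrt{15} \sqrt{\pi}}{1000}$

Begin with the known integral
$$J(a) = \int_{-\infty}^{\infty} e^{- a t^{2}} \, dt = \frac{\sqrt{\pi}}{\sqrt{a}}.$$

Differentiating under the integral sign brings down a factor of $(-t^2)$:
$$\frac{dJ}{da} = \int_{-\infty}^{\infty} - t^{2} e^{- a t^{2}} \, dt = - \frac{\sqrt{\pi}}{2 a^{\frac{3}{2}}}.$$

Repeating $3$ times in total — each differentiation brings down another $(-t^2)$ — gives
$$\frac{d^{3}J}{da^{3}} = \int_{-\infty}^{\infty} - t^{6} e^{- a t^{2}} \, dt = - \frac{15 \sqrt{\pi}}{8 a^{\frac{7}{2}}},$$
and the integrand here is $(-1)^{3}$ times the target integrand, so $I = (-1)^{3}\,\frac{d^{3}J}{da^{3}} = \frac{15 \sqrt{\pi}}{8 a^{\frac{7}{2}}}$.

Setting $a = \frac{5}{3}$:
$$I = \frac{81 \sqrt{15} \sqrt{\pi}}{1000}.$$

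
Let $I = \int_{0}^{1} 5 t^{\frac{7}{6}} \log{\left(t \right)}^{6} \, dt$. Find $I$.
$\frac{1007769600}{62748517}$

Begin with the known integral
$$J(a) = \int_{0}^{1} 5 t^{a} \, dt = \frac{5}{a + 1}.$$

Differentiating under the integral sign brings down a factor of $\ln t$:
$$\frac{dJ}{da} = \int_{0}^{1} 5 t^{a} \log{\left(t \right)} \, dt = - \frac{5}{\left(a + 1\right)^{2}}.$$

Repeating $6$ times in total — each differentiation brings down another $\ln t$ — gives
$$\frac{d^{6}J}{da^{6}} = \int_{0}^{1} 5 t^{a} \log{\left(t \right)}^{6} \, dt = \frac{3600}{\left(a + 1\right)^{7}},$$
and the integrand here is exactly the target integrand, so $I = \frac{3600}{\left(a + 1\right)^{7}}$.

Setting $a = \frac{7}{6}$:
$$I = \frac{1007769600}{62748517}.$$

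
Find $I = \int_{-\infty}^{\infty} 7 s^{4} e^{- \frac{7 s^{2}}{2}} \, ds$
$\frac{3 \sqrt{14} \sqrt{\pi}}{49}$

Begin with the known integral
$$J(a) = \int_{-\infty}^{\infty} 7 e^{- a s^{2}} \, ds = \frac{7 \sqrt{\pi}}{\sqrt{a}}.$$

Differentiating under the integral sign brings down a factor of $(-s^2)$:
$$\frac{dJ}{da} = \int_{-\infty}^{\infty} - 7 s^{2} e^{- a s^{2}} \, ds = - \frac{7 \sqrt{\pi}}{2 a^{\frac{3}{2}}}.$$

Repeating twice in total — each differentiation brings down another $(-s^2)$ — gives
$$\frac{d^{2}J}{da^{2}} = \int_{-\infty}^{\infty} 7 s^{4} e^{- a s^{2}} \, ds = \frac{21 \sqrt{\pi}}{4 a^{\frac{5}{2}}},$$
and the integrand here is exactly the target integrand, so $I = \frac{21 \sqrt{\pi}}{4 a^{\frac{5}{2}}}$.

Setting $a = \frac{7}{2}$:
$$I = \frac{3 \sqrt{14} \sqrt{\pi}}{49}.$$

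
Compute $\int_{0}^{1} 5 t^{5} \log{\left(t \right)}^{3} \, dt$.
$- \frac{5}{216}$

Consider the simpler parametrised integral
$$J(a) = \int_{0}^{1} 5 t^{a} \, dt = \frac{5}{a + 1}.$$

Differentiating under the integral sign brings down a factor of $\ln t$:
$$\frac{dJ}{da} = \int_{0}^{1} 5 t^{a} \log{\left(t \right)} \, dt = - \frac{5}{\left(a + 1\right)^{2}}.$$

Repeating $3$ times in total — each differentiation brings down another $\ln t$ — gives
$$\frac{d^{3}J}{da^{3}} = \int_{0}^{1} 5 t^{a} \log{\left(t \right)}^{3} \, dt = - \frac{30}{\left(a + 1\right)^{4}},$$
and the integrand here is exactly the target integrand, so $I = - \frac{30}{\left(a + 1\right)^{4}}$.

Setting $a = 5$:
$$I = - \frac{5}{216}.$$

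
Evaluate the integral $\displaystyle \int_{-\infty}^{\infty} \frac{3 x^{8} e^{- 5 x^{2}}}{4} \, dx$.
$\frac{63 \sqrt{5} \sqrt{\pi}}{40000}$

Consider the simpler parametrised integral
$$J(a) = \int_{-\infty}^{\infty} \frac{3 e^{- a x^{2}}}{4} \, dx = \frac{3 \sqrt{\pi}}{4 \sqrt{a}}.$$

Differentiating under the integral sign brings down a factor of $(-x^2)$:
$$\frac{dJ}{da} = \int_{-\infty}^{\infty} - \frac{3 x^{2} e^{- a x^{2}}}{4} \, dx = - \frac{3 \sqrt{\pi}}{8 a^{\frac{3}{2}}}.$$

Repeating $4$ times in total — each differentiation brings down another $(-x^2)$ — gives
$$\frac{d^{4}J}{da^{4}} = \int_{-\infty}^{\infty} \frac{3 x^{8} e^{- a x^{2}}}{4} \, dx = \frac{315 \sqrt{\pi}}{64 a^{\frac{9}{2}}},$$
and the integrand here is exactly the target integrand, so $I = \frac{315 \sqrt{\pi}}{64 a^{\frac{9}{2}}}$.

Setting $a = 5$:
$$I = \frac{63 \sqrt{5} \sqrt{\pi}}{40000}.$$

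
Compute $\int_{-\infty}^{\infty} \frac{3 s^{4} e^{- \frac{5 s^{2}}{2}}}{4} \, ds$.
$\frac{9 \sqrt{10} \sqrt{\pi}}{500}$

Consider the simpler parametrised integral
$$J(a) = \int_{-\infty}^{\infty} \frac{3 e^{- a s^{2}}}{4} \, ds = \frac{3 \sqrt{\pi}}{4 \sqrt{a}}.$$

Differentiating under the integral sign brings down a factor of $(-s^2)$:
$$\frac{dJ}{da} = \int_{-\infty}^{\infty} - \frac{3 s^{2} e^{- a s^{2}}}{4} \, ds = - \frac{3 \sqrt{\pi}}{8 a^{\frac{3}{2}}}.$$

Repeating twice in total — each differentiation brings down another $(-s^2)$ — gives
$$\frac{d^{2}J}{da^{2}} = \int_{-\infty}^{\infty} \frac{3 s^{4} e^{- a s^{2}}}{4} \, ds = \frac{9 \sqrt{\pi}}{16 a^{\frac{5}{2}}},$$
and the integrand here is exactly the target integrand, so $I = \frac{9 \sqrt{\pi}}{16 a^{\frac{5}{2}}}$.

Setting $a = \frac{5}{2}$:
$$I = \frac{9 \sqrt{10} \sqrt{\pi}}{500}.$$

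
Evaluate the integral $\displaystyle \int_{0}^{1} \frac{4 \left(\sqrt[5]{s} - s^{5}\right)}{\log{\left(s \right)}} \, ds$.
$- \log{\left(625 \right)}$

Replace the exponent $5$ by a parameter $a$: let $I(a) = \int_{0}^{1} \frac{4 \left(\sqrt[5]{s} - s^{a}\right)}{\log{\left(s \right)}} \, ds$.

Since $\dfrac{\partial}{\partial a}\,s^{a} = s^{a} \ln s$, the $\ln s$ in the denominator cancels and
$$\frac{dI}{da} = \int_{0}^{1} -4 s^{a} \, ds = -4 \left[\frac{s^{a+1}}{a+1}\right]_0^1 = - \frac{4}{a + 1}.$$

Integrating with respect to $a$ gives $I(a) = - \log{\left(\frac{625 \left(a + 1\right)^{4}}{1296} \right)} + C$.

At $a = \frac{1}{5}$ the integrand is identically $0$, so $I(\frac{1}{5}) = 0$. The closed form gives $0$, hence $C = 0$.

Setting $a = 5$:
$$I = - \log{\left(625 \right)}.$$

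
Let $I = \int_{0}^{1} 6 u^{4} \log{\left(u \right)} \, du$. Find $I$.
$- \frac{6}{25}$

Consider the simpler parametrised integral
$$J(a) = \int_{0}^{1} 6 u^{a} \, du = \frac{6}{a + 1}.$$

Differentiating under the integral sign brings down a factor of $\ln u$:
$$\frac{dJ}{da} = \int_{0}^{1} 6 u^{a} \log{\left(u \right)} \, du = - \frac{6}{\left(a + 1\right)^{2}}.$$

The integral on the left is $I$, so $I = - \frac{6}{\left(a + 1\right)^{2}}$.

Setting $a = 4$:
$$I = - \frac{6}{25}.$$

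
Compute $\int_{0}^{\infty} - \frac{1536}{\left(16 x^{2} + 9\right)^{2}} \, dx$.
$- \frac{32 \pi}{9}$

Start from the standard arctangent integral
$$J(a) = \int_{0}^{\infty} - \frac{6}{a^{2} + x^{2}} \, dx = - \frac{3 \pi}{a}.$$

Differentiating under the integral sign with respect to $a$,
$$\frac{dJ}{da} = \int_{0}^{\infty} \frac{12 a}{\left(a^{2} + x^{2}\right)^{2}} \, dx = \frac{3 \pi}{a^{2}},$$
so $\int_{0}^{\infty} - \frac{6}{\left(a^{2} + x^{2}\right)^{2}} \, dx = - \frac{3 \pi}{2 a^{3}}$.

Setting $a = \frac{3}{4}$:
$$I = - \frac{32 \pi}{9}.$$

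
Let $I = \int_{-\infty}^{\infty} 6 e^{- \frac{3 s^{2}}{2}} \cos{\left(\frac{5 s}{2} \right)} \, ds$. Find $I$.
$\frac{2 \sqrt{6} \sqrt{\pi}}{e^{\frac{25}{24}}}$

Let $b$ denote the cosine frequency and define $I(b) = \int_{-\infty}^{\infty} 6 e^{- \frac{3 s^{2}}{2}} \cos{\left(b s \right)} \, ds$.

Differentiating under the integral sign,
$$I'(b) = \int_{-\infty}^{\infty} - 6 s e^{- \frac{3 s^{2}}{2}} \sin{\left(b s \right)} \, ds.$$

Integrate $\int_{-\infty}^{\infty} s \sin(b s)\, e^{- \frac{3 s^{2}}{2}}\, ds$ by parts with $u = \sin(b s)$ and $dv = s\, e^{- \frac{3 s^{2}}{2}}\, ds$, giving $v = - \frac{e^{- \frac{3 s^{2}}{2}}}{3}$. The boundary term vanishes and
$$\int_{-\infty}^{\infty} s \sin(b s)\, e^{- \frac{3 s^{2}}{2}}\, ds = \frac{b}{3} \int_{-\infty}^{\infty} \cos(b s)\, e^{- \frac{3 s^{2}}{2}}\, ds,$$
so $I'(b) = - \frac{b}{3}\, I(b)$.

This is a separable first-order ODE; solving with the initial condition $I(0) = \int_{-\infty}^{\infty} 6 e^{- \frac{3 s^{2}}{2}}\,ds = 2 \sqrt{6} \sqrt{\pi}$ gives
$$I(b) = 2 \sqrt{6} \sqrt{\pi} e^{- \frac{b^{2}}{6}}.$$

Setting $b = \frac{5}{2}$:
$$I = \frac{2 \sqrt{6} \sqrt{\pi}}{e^{\frac{25}{24}}}.$$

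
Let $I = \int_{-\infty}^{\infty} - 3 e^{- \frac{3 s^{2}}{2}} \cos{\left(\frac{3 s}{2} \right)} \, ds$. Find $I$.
$- \frac{\sqrt{6} \sqrt{\pi}}{e^{\frac{3}{8}}}$

Let $b$ denote the cosine frequency and define $I(b) = \int_{-\infty}^{\infty} - 3 e^{- \frac{3 s^{2}}{2}} \cos{\left(b s \right)} \, ds$.

Differentiating under the integral sign,
$$I'(b) = \int_{-\infty}^{\infty} 3 s e^{- \frac{3 s^{2}}{2}} \sin{\left(b s \right)} \, ds.$$

Integrate $\int_{-\infty}^{\infty} s \sin(b s)\, e^{- \frac{3 s^{2}}{2}}\, ds$ by parts with $u = \sin(b s)$ and $dv = s\, e^{- \frac{3 s^{2}}{2}}\, ds$, giving $v = - \frac{e^{- \frac{3 s^{2}}{2}}}{3}$. The boundary term vanishes and
$$\int_{-\infty}^{\infty} s \sin(b s)\, e^{- \frac{3 s^{2}}{2}}\, ds = \frac{b}{3} \int_{-\infty}^{\infty} \cos(b s)\, e^{- \frac{3 s^{2}}{2}}\, ds,$$
so $I'(b) = - \frac{b}{3}\, I(b)$.

This is a separable first-order ODE; solving with the initial condition $I(0) = \int_{-\infty}^{\infty} - 3 e^{- \frac{3 s^{2}}{2}}\,ds = - \sqrt{6} \sqrt{\pi}$ gives
$$I(b) = - \sqrt{6} \sqrt{\pi} e^{- \frac{b^{2}}{6}}.$$

Setting $b = \frac{3}{2}$:
$$I = - \frac{\sqrt{6} \sqrt{\pi}}{e^{\frac{3}{8}}}.$$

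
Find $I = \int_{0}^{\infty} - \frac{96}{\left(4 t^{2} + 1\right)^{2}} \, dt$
$- 12 \pi$

Recall the elementary integral
$$J(a) = \int_{0}^{\infty} - \frac{6}{a^{2} + t^{2}} \, dt = - \frac{3 \pi}{a}.$$

Differentiating under the integral sign with respect to $a$,
$$\frac{dJ}{da} = \int_{0}^{\infty} \frac{12 a}{\left(a^{2} + t^{2}\right)^{2}} \, dt = \frac{3 \pi}{a^{2}},$$
so $\int_{0}^{\infty} - \frac{6}{\left(a^{2} + t^{2}\right)^{2}} \, dt = - \frac{3 \pi}{2 a^{3}}$.

Setting $a = \frac{1}{2}$:
$$I = - 12 \pi.$$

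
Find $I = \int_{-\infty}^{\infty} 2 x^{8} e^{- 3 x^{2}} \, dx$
$\frac{35 \sqrt{3} \sqrt{\pi}}{648}$

Consider the simpler parametrised integral
$$J(a) = \int_{-\infty}^{\infty} 2 e^{- a x^{2}} \, dx = \frac{2 \sqrt{\pi}}{\sqrt{a}}.$$

Differentiating under the integral sign brings down a factor of $(-x^2)$:
$$\frac{dJ}{da} = \int_{-\infty}^{\infty} - 2 x^{2} e^{- a x^{2}} \, dx = - \frac{\sqrt{\pi}}{a^{\frac{3}{2}}}.$$

Repeating $4$ times in total — each differentiation brings down another $(-x^2)$ — gives
$$\frac{d^{4}J}{da^{4}} = \int_{-\infty}^{\infty} 2 x^{8} e^{- a x^{2}} \, dx = \frac{105 \sqrt{\pi}}{8 a^{\frac{9}{2}}},$$
and the integrand here is exactly the target integrand, so $I = \frac{105 \sqrt{\pi}}{8 a^{\frac{9}{2}}}$.

Setting $a = 3$:
$$I = \frac{35 \sqrt{3} \sqrt{\pi}}{648}.$$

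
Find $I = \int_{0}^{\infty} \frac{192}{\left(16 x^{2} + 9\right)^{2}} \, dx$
$\frac{4 \pi}{9}$

Begin with the known result
$$J(a) = \int_{0}^{\infty} \frac{3}{4 \left(a^{2} + x^{2}\right)} \, dx = \frac{3 \pi}{8 a}.$$

Differentiating under the integral sign with respect to $a$,
$$\frac{dJ}{da} = \int_{0}^{\infty} - \frac{3 a}{2 \left(a^{2} + x^{2}\right)^{2}} \, dx = - \frac{3 \pi}{8 a^{2}},$$
so $\int_{0}^{\infty} \frac{3}{4 \left(a^{2} + x^{2}\right)^{2}} \, dx = \frac{3 \pi}{16 a^{3}}$.

Setting $a = \frac{3}{4}$:
$$I = \frac{4 \pi}{9}.$$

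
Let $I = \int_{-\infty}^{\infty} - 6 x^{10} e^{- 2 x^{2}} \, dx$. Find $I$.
$- \frac{2835 \sqrt{2} \sqrt{\pi}}{1024}$

Begin with the known integral
$$J(a) = \int_{-\infty}^{\infty} - 6 e^{- a x^{2}} \, dx = - \frac{6 \sqrt{\pi}}{\sqrt{a}}.$$

Differentiating under the integral sign brings down a factor of $(-x^2)$:
$$\frac{dJ}{da} = \int_{-\infty}^{\infty} 6 x^{2} e^{- a x^{2}} \, dx = \frac{3 \sqrt{\pi}}{a^{\frac{3}{2}}}.$$

Repeating $5$ times in total — each differentiation brings down another $(-x^2)$ — gives
$$\frac{d^{5}J}{da^{5}} = \int_{-\infty}^{\infty} 6 x^{10} e^{- a x^{2}} \, dx = \frac{2835 \sqrt{\pi}}{16 a^{\frac{11}{2}}},$$
and the integrand here is $(-1)^{5}$ times the target integrand, so $I = (-1)^{5}\,\frac{d^{5}J}{da^{5}} = - \frac{2835 \sqrt{\pi}}{16 a^{\frac{11}{2}}}$.

Setting $a = 2$:
$$I = - \frac{2835 \sqrt{2} \sqrt{\pi}}{1024}.$$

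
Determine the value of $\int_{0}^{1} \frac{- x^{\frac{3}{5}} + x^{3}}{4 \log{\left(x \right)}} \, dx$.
$- \frac{\log{\left(2 \right)}}{4} + \frac{\log{\left(5 \right)}}{4}$

Replace the exponent $\frac{3}{5}$ by a parameter $a$: let $I(a) = \int_{0}^{1} \frac{x^{3} - x^{a}}{4 \log{\left(x \right)}} \, dx$.

Since $\dfrac{\partial}{\partial a}\,x^{a} = x^{a} \ln x$, the $\ln x$ in the denominator cancels and
$$\frac{dI}{da} = \int_{0}^{1} - \frac{1}{4} x^{a} \, dx = - \frac{1}{4} \left[\frac{x^{a+1}}{a+1}\right]_0^1 = - \frac{1}{4 a + 4}.$$

Integrating with respect to $a$ gives $I(a) = - \frac{\log{\left(a + 1 \right)}}{4} + \frac{\log{\left(2 \right)}}{2} + C$.

At $a = 3$ the integrand is identically $0$, so $I(3) = 0$. The closed form gives $0$, hence $C = 0$.

Setting $a = \frac{3}{5}$:
$$I = - \frac{\log{\left(2 \right)}}{4} + \frac{\log{\left(5 \right)}}{4}.$$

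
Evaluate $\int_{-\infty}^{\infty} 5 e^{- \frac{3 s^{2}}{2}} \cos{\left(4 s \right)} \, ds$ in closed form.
$\frac{5 \sqrt{6} \sqrt{\pi}}{3 e^{\frac{8}{3}}}$

Let $b$ denote the cosine frequency and define $I(b) = \int_{-\infty}^{\infty} 5 e^{- \frac{3 s^{2}}{2}} \cos{\left(b s \right)} \, ds$.

Differentiating under the integral sign,
$$I'(b) = \int_{-\infty}^{\infty} - 5 s e^{- \frac{3 s^{2}}{2}} \sin{\left(b s \right)} \, ds.$$

Integrate $\int_{-\infty}^{\infty} s \sin(b s)\, e^{- \frac{3 s^{2}}{2}}\, ds$ by parts with $u = \sin(b s)$ and $dv = s\, e^{- \frac{3 s^{2}}{2}}\, ds$, giving $v = - \frac{e^{- \frac{3 s^{2}}{2}}}{3}$. The boundary term vanishes and
$$\int_{-\infty}^{\infty} s \sin(b s)\, e^{- \frac{3 s^{2}}{2}}\, ds = \frac{b}{3} \int_{-\infty}^{\infty} \cos(b s)\, e^{- \frac{3 s^{2}}{2}}\, ds,$$
so $I'(b) = - \frac{b}{3}\, I(b)$.

This is a separable first-order ODE; solving with the initial condition $I(0) = \int_{-\infty}^{\infty} 5 e^{- \frac{3 s^{2}}{2}}\,ds = \frac{5 \sqrt{6} \sqrt{\pi}}{3}$ gives
$$I(b) = \frac{5 \sqrt{6} \sqrt{\pi} e^{- \frac{b^{2}}{6}}}{3}.$$

Setting $b = 4$:
$$I = \frac{5 \sqrt{6} \sqrt{\pi}}{3 e^{\frac{8}{3}}}.$$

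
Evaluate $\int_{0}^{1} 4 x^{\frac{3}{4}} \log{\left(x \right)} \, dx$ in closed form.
$- \frac{64}{49}$

Begin with the known integral
$$J(a) = \int_{0}^{1} 4 x^{a} \, dx = \frac{4}{a + 1}.$$

Differentiating under the integral sign brings down a factor of $\ln x$:
$$\frac{dJ}{da} = \int_{0}^{1} 4 x^{a} \log{\left(x \right)} \, dx = - \frac{4}{\left(a + 1\right)^{2}}.$$

The integral on the left is $I$, so $I = - \frac{4}{\left(a + 1\right)^{2}}$.

Setting $a = \frac{3}{4}$:
$$I = - \frac{64}{49}.$$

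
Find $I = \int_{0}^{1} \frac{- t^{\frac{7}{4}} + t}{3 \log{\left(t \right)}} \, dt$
$- \frac{\log{\left(11 \right)}}{3} + \log{\left(2 \right)}$

Introduce a parameter $a$ in the exponent: let $I(a) = \int_{0}^{1} \frac{t - t^{a}}{3 \log{\left(t \right)}} \, dt$.

Since $\dfrac{\partial}{\partial a}\,t^{a} = t^{a} \ln t$, the $\ln t$ in the denominator cancels and
$$\frac{dI}{da} = \int_{0}^{1} - \frac{1}{3} t^{a} \, dt = - \frac{1}{3} \left[\frac{t^{a+1}}{a+1}\right]_0^1 = - \frac{1}{3 a + 3}.$$

Integrating with respect to $a$ gives $I(a) = - \frac{\log{\left(a + 1 \right)}}{3} + \frac{\log{\left(2 \right)}}{3} + C$.

At $a = 1$ the integrand is identically $0$, so $I(1) = 0$. The closed form gives $0$, hence $C = 0$.

Setting $a = \frac{7}{4}$:
$$I = - \frac{\log{\left(11 \right)}}{3} + \log{\left(2 \right)}.$$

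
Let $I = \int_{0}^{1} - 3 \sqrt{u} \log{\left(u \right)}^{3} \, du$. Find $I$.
$\frac{32}{9}$

Start from the elementary integral
$$J(a) = \int_{0}^{1} - 3 u^{a} \, du = - \frac{3}{a + 1}.$$

Differentiating under the integral sign brings down a factor of $\ln u$:
$$\frac{dJ}{da} = \int_{0}^{1} - 3 u^{a} \log{\left(u \right)} \, du = \frac{3}{\left(a + 1\right)^{2}}.$$

Repeating $3$ times in total — each differentiation brings down another $\ln u$ — gives
$$\frac{d^{3}J}{da^{3}} = \int_{0}^{1} - 3 u^{a} \log{\left(u \right)}^{3} \, du = \frac{18}{\left(a + 1\right)^{4}},$$
and the integrand here is exactly the target integrand, so $I = \frac{18}{\left(a + 1\right)^{4}}$.

Setting $a = \frac{1}{2}$:
$$I = \frac{32}{9}.$$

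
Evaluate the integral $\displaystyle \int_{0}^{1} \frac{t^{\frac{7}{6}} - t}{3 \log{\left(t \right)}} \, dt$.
$\log{\left(\frac{\sqrt[3]{234}}{6} \right)}$

Introduce a parameter $a$ in the exponent: let $I(a) = \int_{0}^{1} \frac{- t + t^{a}}{3 \log{\left(t \right)}} \, dt$.

Since $\dfrac{\partial}{\partial a}\,t^{a} = t^{a} \ln t$, the $\ln t$ in the denominator cancels and
$$\frac{dI}{da} = \int_{0}^{1} \frac{1}{3} t^{a} \, dt = \frac{1}{3} \left[\frac{t^{a+1}}{a+1}\right]_0^1 = \frac{1}{3 \left(a + 1\right)}.$$

Integrating with respect to $a$ gives $I(a) = \frac{\log{\left(a + 1 \right)}}{3} - \frac{\log{\left(2 \right)}}{3} + C$.

At $a = 1$ the integrand is identically $0$, so $I(1) = 0$. The closed form gives $0$, hence $C = 0$.

Setting $a = \frac{7}{6}$:
$$I = \log{\left(\frac{\sqrt[3]{234}}{6} \right)}.$$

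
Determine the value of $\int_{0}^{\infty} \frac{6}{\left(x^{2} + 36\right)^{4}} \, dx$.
$\frac{5 \pi}{1492992}$

Recall the elementary integral
$$J(a) = \int_{0}^{\infty} \frac{6}{a^{2} + x^{2}} \, dx = \frac{3 \pi}{a}.$$

Differentiating under the integral sign with respect to $a$,
$$\frac{dJ}{da} = \int_{0}^{\infty} - \frac{12 a}{\left(a^{2} + x^{2}\right)^{2}} \, dx = - \frac{3 \pi}{a^{2}},$$
so $\int_{0}^{\infty} \frac{6}{\left(a^{2} + x^{2}\right)^{2}} \, dx = \frac{3 \pi}{2 a^{3}}$.

Repeating — each differentiation of $1/(x^2+a^2)^j$ produces $-2ja/(x^2+a^2)^{j+1}$ — and dividing through by $-2ja$ at each step yields, after $3$ differentiations in total,
$$\int_{0}^{\infty} \frac{6}{\left(a^{2} + x^{2}\right)^{4}} \, dx = \frac{15 \pi}{16 a^{7}}.$$

Setting $a = 6$:
$$I = \frac{5 \pi}{1492992}.$$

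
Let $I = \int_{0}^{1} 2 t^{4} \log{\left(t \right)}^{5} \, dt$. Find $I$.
$- \frac{48}{3125}$

Consider the simpler parametrised integral
$$J(a) = \int_{0}^{1} 2 t^{a} \, dt = \frac{2}{a + 1}.$$

Differentiating under the integral sign brings down a factor of $\ln t$:
$$\frac{dJ}{da} = \int_{0}^{1} 2 t^{a} \log{\left(t \right)} \, dt = - \frac{2}{\left(a + 1\right)^{2}}.$$

Repeating $5$ times in total — each differentiation brings down another $\ln t$ — gives
$$\frac{d^{5}J}{da^{5}} = \int_{0}^{1} 2 t^{a} \log{\left(t \right)}^{5} \, dt = - \frac{240}{\left(a + 1\right)^{6}},$$
and the integrand here is exactly the target integrand, so $I = - \frac{240}{\left(a + 1\right)^{6}}$.

Setting $a = 4$:
$$I = - \frac{48}{3125}.$$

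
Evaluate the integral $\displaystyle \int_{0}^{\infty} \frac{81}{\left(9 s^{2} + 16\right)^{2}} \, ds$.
$\frac{27 \pi}{256}$

Start from the standard arctangent integral
$$J(a) = \int_{0}^{\infty} \frac{1}{a^{2} + s^{2}} \, ds = \frac{\pi}{2 a}.$$

Differentiating under the integral sign with respect to $a$,
$$\frac{dJ}{da} = \int_{0}^{\infty} - \frac{2 a}{\left(a^{2} + s^{2}\right)^{2}} \, ds = - \frac{\pi}{2 a^{2}},$$
so $\int_{0}^{\infty} \frac{1}{\left(a^{2} + s^{2}\right)^{2}} \, ds = \frac{\pi}{4 a^{3}}$.

Setting $a = \frac{4}{3}$:
$$I = \frac{27 \pi}{256}.$$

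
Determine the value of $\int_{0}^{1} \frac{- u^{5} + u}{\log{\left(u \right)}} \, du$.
$- \log{\left(3 \right)}$

Replace the exponent $5$ by a parameter $a$: let $I(a) = \int_{0}^{1} \frac{u - u^{a}}{\log{\left(u \right)}} \, du$.

Since $\dfrac{\partial}{\partial a}\,u^{a} = u^{a} \ln u$, the $\ln u$ in the denominator cancels and
$$\frac{dI}{da} = \int_{0}^{1} -1 u^{a} \, du = -1 \left[\frac{u^{a+1}}{a+1}\right]_0^1 = - \frac{1}{a + 1}.$$

Integrating with respect to $a$ gives $I(a) = \log{\left(\frac{2}{a + 1} \right)} + C$.

At $a = 1$ the integrand is identically $0$, so $I(1) = 0$. The closed form gives $0$, hence $C = 0$.

Setting $a = 5$:
$$I = - \log{\left(3 \right)}.$$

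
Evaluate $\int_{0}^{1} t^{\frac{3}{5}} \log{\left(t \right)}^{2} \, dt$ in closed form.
$\frac{125}{256}$

Begin with the known integral
$$J(a) = \int_{0}^{1} t^{a} \, dt = \frac{1}{a + 1}.$$

Differentiating under the integral sign brings down a factor of $\ln t$:
$$\frac{dJ}{da} = \int_{0}^{1} t^{a} \log{\left(t \right)} \, dt = - \frac{1}{\left(a + 1\right)^{2}}.$$

Repeating twice in total — each differentiation brings down another $\ln t$ — gives
$$\frac{d^{2}J}{da^{2}} = \int_{0}^{1} t^{a} \log{\left(t \right)}^{2} \, dt = \frac{2}{\left(a + 1\right)^{3}},$$
and the integrand here is exactly the target integrand, so $I = \frac{2}{\left(a + 1\right)^{3}}$.

Setting $a = \frac{3}{5}$:
$$I = \frac{125}{256}.$$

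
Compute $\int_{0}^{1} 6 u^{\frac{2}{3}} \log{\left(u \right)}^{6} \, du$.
$\frac{1889568}{15625}$

Start from the elementary integral
$$J(a) = \int_{0}^{1} 6 u^{a} \, du = \frac{6}{a + 1}.$$

Differentiating under the integral sign brings down a factor of $\ln u$:
$$\frac{dJ}{da} = \int_{0}^{1} 6 u^{a} \log{\left(u \right)} \, du = - \frac{6}{\left(a + 1\right)^{2}}.$$

Repeating $6$ times in total — each differentiation brings down another $\ln u$ — gives
$$\frac{d^{6}J}{da^{6}} = \int_{0}^{1} 6 u^{a} \log{\left(u \right)}^{6} \, du = \frac{4320}{\left(a + 1\right)^{7}},$$
and the integrand here is exactly the target integrand, so $I = \frac{4320}{\left(a + 1\right)^{7}}$.

Setting $a = \frac{2}{3}$:
$$I = \frac{1889568}{15625}.$$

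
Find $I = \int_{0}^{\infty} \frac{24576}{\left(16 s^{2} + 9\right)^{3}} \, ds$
$\frac{128 \pi}{27}$

Start from the standard arctangent integral
$$J(a) = \int_{0}^{\infty} \frac{6}{a^{2} + s^{2}} \, ds = \frac{3 \pi}{a}.$$

Differentiating under the integral sign with respect to $a$,
$$\frac{dJ}{da} = \int_{0}^{\infty} - \frac{12 a}{\left(a^{2} + s^{2}\right)^{2}} \, ds = - \frac{3 \pi}{a^{2}},$$
so $\int_{0}^{\infty} \frac{6}{\left(a^{2} + s^{2}\right)^{2}} \, ds = \frac{3 \pi}{2 a^{3}}$.

Repeating — each differentiation of $1/(s^2+a^2)^j$ produces $-2ja/(s^2+a^2)^{j+1}$ — and dividing through by $-2ja$ at each step yields, after $2$ differentiations in total,
$$\int_{0}^{\infty} \frac{6}{\left(a^{2} + s^{2}\right)^{3}} \, ds = \frac{9 \pi}{8 a^{5}}.$$

Setting $a = \frac{3}{4}$:
$$I = \frac{128 \pi}{27}.$$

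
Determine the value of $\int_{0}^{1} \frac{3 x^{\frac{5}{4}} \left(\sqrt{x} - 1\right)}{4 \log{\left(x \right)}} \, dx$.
$- \frac{3 \log{\left(3 \right)}}{2} + \frac{3 \log{\left(11 \right)}}{4}$

Replace the exponent $\frac{5}{4}$ by a parameter $a$: let $I(a) = \int_{0}^{1} \frac{3 \left(x^{\frac{7}{4}} - x^{a}\right)}{4 \log{\left(x \right)}} \, dx$.

Since $\dfrac{\partial}{\partial a}\,x^{a} = x^{a} \ln x$, the $\ln x$ in the denominator cancels and
$$\frac{dI}{da} = \int_{0}^{1} - \frac{3}{4} x^{a} \, dx = - \frac{3}{4} \left[\frac{x^{a+1}}{a+1}\right]_0^1 = - \frac{3}{4 a + 4}.$$

Integrating with respect to $a$ gives $I(a) = - \frac{3 \log{\left(a + 1 \right)}}{4} - \frac{3 \log{\left(2 \right)}}{2} + \frac{3 \log{\left(11 \right)}}{4} + C$.

At $a = \frac{7}{4}$ the integrand is identically $0$, so $I(\frac{7}{4}) = 0$. The closed form gives $0$, hence $C = 0$.

Setting $a = \frac{5}{4}$:
$$I = - \frac{3 \log{\left(3 \right)}}{2} + \frac{3 \log{\left(11 \right)}}{4}.$$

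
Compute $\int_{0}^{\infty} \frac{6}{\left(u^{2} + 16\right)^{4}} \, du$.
$\frac{15 \pi}{262144}$

Begin with the known result
$$J(a) = \int_{0}^{\infty} \frac{6}{a^{2} + u^{2}} \, du = \frac{3 \pi}{a}.$$

Differentiating under the integral sign with respect to $a$,
$$\frac{dJ}{da} = \int_{0}^{\infty} - \frac{12 a}{\left(a^{2} + u^{2}\right)^{2}} \, du = - \frac{3 \pi}{a^{2}},$$
so $\int_{0}^{\infty} \frac{6}{\left(a^{2} + u^{2}\right)^{2}} \, du = \frac{3 \pi}{2 a^{3}}$.

Repeating — each differentiation of $1/(u^2+a^2)^j$ produces $-2ja/(u^2+a^2)^{j+1}$ — and dividing through by $-2ja$ at each step yields, after $3$ differentiations in total,
$$\int_{0}^{\infty} \frac{6}{\left(a^{2} + u^{2}\right)^{4}} \, du = \frac{15 \pi}{16 a^{7}}.$$

Setting $a = 4$:
$$I = \frac{15 \pi}{262144}.$$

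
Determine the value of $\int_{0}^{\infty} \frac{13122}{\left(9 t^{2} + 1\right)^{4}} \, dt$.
$\frac{10935 \pi}{16}$

Start from the standard arctangent integral
$$J(a) = \int_{0}^{\infty} \frac{2}{a^{2} + t^{2}} \, dt = \frac{\pi}{a}.$$

Differentiating under the integral sign with respect to $a$,
$$\frac{dJ}{da} = \int_{0}^{\infty} - \frac{4 a}{\left(a^{2} + t^{2}\right)^{2}} \, dt = - \frac{\pi}{a^{2}},$$
so $\int_{0}^{\infty} \frac{2}{\left(a^{2} + t^{2}\right)^{2}} \, dt = \frac{\pi}{2 a^{3}}$.

Repeating — each differentiation of $1/(t^2+a^2)^j$ produces $-2ja/(t^2+a^2)^{j+1}$ — and dividing through by $-2ja$ at each step yields, after $3$ differentiations in total,
$$\int_{0}^{\infty} \frac{2}{\left(a^{2} + t^{2}\right)^{4}} \, dt = \frac{5 \pi}{16 a^{7}}.$$

Setting $a = \frac{1}{3}$:
$$I = \frac{10935 \pi}{16}.$$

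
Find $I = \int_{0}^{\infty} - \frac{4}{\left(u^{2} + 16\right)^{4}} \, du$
$- \frac{5 \pi}{131072}$

Start from the standard arctangent integral
$$J(a) = \int_{0}^{\infty} - \frac{4}{a^{2} + u^{2}} \, du = - \frac{2 \pi}{a}.$$

Differentiating under the integral sign with respect to $a$,
$$\frac{dJ}{da} = \int_{0}^{\infty} \frac{8 a}{\left(a^{2} + u^{2}\right)^{2}} \, du = \frac{2 \pi}{a^{2}},$$
so $\int_{0}^{\infty} - \frac{4}{\left(a^{2} + u^{2}\right)^{2}} \, du = - \frac{\pi}{a^{3}}$.

Repeating — each differentiation of $1/(u^2+a^2)^j$ produces $-2ja/(u^2+a^2)^{j+1}$ — and dividing through by $-2ja$ at each step yields, after $3$ differentiations in total,
$$\int_{0}^{\infty} - \frac{4}{\left(a^{2} + u^{2}\right)^{4}} \, du = - \frac{5 \pi}{8 a^{7}}.$$

Setting $a = 4$:
$$I = - \frac{5 \pi}{131072}.$$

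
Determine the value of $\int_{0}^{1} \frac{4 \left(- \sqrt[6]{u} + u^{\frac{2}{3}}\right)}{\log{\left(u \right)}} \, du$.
$- \log{\left(\frac{2401}{10000} \right)}$

Replace the exponent $\frac{1}{6}$ by a parameter $a$: let $I(a) = \int_{0}^{1} \frac{4 \left(u^{\frac{2}{3}} - u^{a}\right)}{\log{\left(u \right)}} \, du$.

Since $\dfrac{\partial}{\partial a}\,u^{a} = u^{a} \ln u$, the $\ln u$ in the denominator cancels and
$$\frac{dI}{da} = \int_{0}^{1} -4 u^{a} \, du = -4 \left[\frac{u^{a+1}}{a+1}\right]_0^1 = - \frac{4}{a + 1}.$$

Integrating with respect to $a$ gives $I(a) = - \log{\left(\frac{81 \left(a + 1\right)^{4}}{625} \right)} + C$.

At $a = \frac{2}{3}$ the integrand is identically $0$, so $I(\frac{2}{3}) = 0$. The closed form gives $0$, hence $C = 0$.

Setting $a = \frac{1}{6}$:
$$I = - \log{\left(\frac{2401}{10000} \right)}.$$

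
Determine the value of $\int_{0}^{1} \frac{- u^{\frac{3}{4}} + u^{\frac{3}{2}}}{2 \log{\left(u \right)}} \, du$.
$\log{\left(\frac{\sqrt{70}}{7} \right)}$

Replace the exponent $\frac{3}{4}$ by a parameter $a$: let $I(a) = \int_{0}^{1} \frac{u^{\frac{3}{2}} - u^{a}}{2 \log{\left(u \right)}} \, du$.

Since $\dfrac{\partial}{\partial a}\,u^{a} = u^{a} \ln u$, the $\ln u$ in the denominator cancels and
$$\frac{dI}{da} = \int_{0}^{1} - \frac{1}{2} u^{a} \, du = - \frac{1}{2} \left[\frac{u^{a+1}}{a+1}\right]_0^1 = - \frac{1}{2 a + 2}.$$

Integrating with respect to $a$ gives $I(a) = - \frac{\log{\left(a + 1 \right)}}{2} - \frac{\log{\left(2 \right)}}{2} + \frac{\log{\left(5 \right)}}{2} + C$.

At $a = \frac{3}{2}$ the integrand is identically $0$, so $I(\frac{3}{2}) = 0$. The closed form gives $0$, hence $C = 0$.

Setting $a = \frac{3}{4}$:
$$I = \log{\left(\frac{\sqrt{70}}{7} \right)}.$$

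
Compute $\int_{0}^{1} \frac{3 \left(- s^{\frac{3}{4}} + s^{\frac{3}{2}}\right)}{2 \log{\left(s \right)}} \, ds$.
$- \log{\left(\frac{7 \sqrt{70}}{100} \right)}$

Replace the exponent $\frac{3}{4}$ by a parameter $a$: let $I(a) = \int_{0}^{1} \frac{3 \left(s^{\frac{3}{2}} - s^{a}\right)}{2 \log{\left(s \right)}} \, ds$.

Since $\dfrac{\partial}{\partial a}\,s^{a} = s^{a} \ln s$, the $\ln s$ in the denominator cancels and
$$\frac{dI}{da} = \int_{0}^{1} - \frac{3}{2} s^{a} \, ds = - \frac{3}{2} \left[\frac{s^{a+1}}{a+1}\right]_0^1 = - \frac{3}{2 a + 2}.$$

Integrating with respect to $a$ gives $I(a) = - \log{\left(\frac{2 \sqrt{10} \left(a + 1\right)^{\frac{3}{2}}}{25} \right)} + C$.

At $a = \frac{3}{2}$ the integrand is identically $0$, so $I(\frac{3}{2}) = 0$. The closed form gives $0$, hence $C = 0$.

Setting $a = \frac{3}{4}$:
$$I = - \log{\left(\frac{7 \sqrt{70}}{100} \right)}.$$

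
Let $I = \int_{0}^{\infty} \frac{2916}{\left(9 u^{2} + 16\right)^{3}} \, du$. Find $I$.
$\frac{729 \pi}{4096}$

Recall the elementary integral
$$J(a) = \int_{0}^{\infty} \frac{4}{a^{2} + u^{2}} \, du = \frac{2 \pi}{a}.$$

Differentiating under the integral sign with respect to $a$,
$$\frac{dJ}{da} = \int_{0}^{\infty} - \frac{8 a}{\left(a^{2} + u^{2}\right)^{2}} \, du = - \frac{2 \pi}{a^{2}},$$
so $\int_{0}^{\infty} \frac{4}{\left(a^{2} + u^{2}\right)^{2}} \, du = \frac{\pi}{a^{3}}$.

Repeating — each differentiation of $1/(u^2+a^2)^j$ produces $-2ja/(u^2+a^2)^{j+1}$ — and dividing through by $-2ja$ at each step yields, after $2$ differentiations in total,
$$\int_{0}^{\infty} \frac{4}{\left(a^{2} + u^{2}\right)^{3}} \, du = \frac{3 \pi}{4 a^{5}}.$$

Setting $a = \frac{4}{3}$:
$$I = \frac{729 \pi}{4096}.$$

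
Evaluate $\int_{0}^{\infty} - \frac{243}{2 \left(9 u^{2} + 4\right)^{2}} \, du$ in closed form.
$- \frac{81 \pi}{64}$

Start from the standard arctangent integral
$$J(a) = \int_{0}^{\infty} - \frac{3}{2 \left(a^{2} + u^{2}\right)} \, du = - \frac{3 \pi}{4 a}.$$

Differentiating under the integral sign with respect to $a$,
$$\frac{dJ}{da} = \int_{0}^{\infty} \frac{3 a}{\left(a^{2} + u^{2}\right)^{2}} \, du = \frac{3 \pi}{4 a^{2}},$$
so $\int_{0}^{\infty} - \frac{3}{2 \left(a^{2} + u^{2}\right)^{2}} \, du = - \frac{3 \pi}{8 a^{3}}$.

Setting $a = \frac{2}{3}$:
$$I = - \frac{81 \pi}{64}.$$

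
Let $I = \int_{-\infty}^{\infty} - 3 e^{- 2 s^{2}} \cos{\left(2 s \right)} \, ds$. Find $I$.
$- \frac{3 \sqrt{2} \sqrt{\pi}}{2 e^{\frac{1}{2}}}$

Let $b$ denote the cosine frequency and define $I(b) = \int_{-\infty}^{\infty} - 3 e^{- 2 s^{2}} \cos{\left(b s \right)} \, ds$.

Differentiating under the integral sign,
$$I'(b) = \int_{-\infty}^{\infty} 3 s e^{- 2 s^{2}} \sin{\left(b s \right)} \, ds.$$

Integrate $\int_{-\infty}^{\infty} s \sin(b s)\, e^{- 2 s^{2}}\, ds$ by parts with $u = \sin(b s)$ and $dv = s\, e^{- 2 s^{2}}\, ds$, giving $v = - \frac{e^{- 2 s^{2}}}{4}$. The boundary term vanishes and
$$\int_{-\infty}^{\infty} s \sin(b s)\, e^{- 2 s^{2}}\, ds = \frac{b}{4} \int_{-\infty}^{\infty} \cos(b s)\, e^{- 2 s^{2}}\, ds,$$
so $I'(b) = - \frac{b}{4}\, I(b)$.

This is a separable first-order ODE; solving with the initial condition $I(0) = \int_{-\infty}^{\infty} - 3 e^{- 2 s^{2}}\,ds = - \frac{3 \sqrt{2} \sqrt{\pi}}{2}$ gives
$$I(b) = - \frac{3 \sqrt{2} \sqrt{\pi} e^{- \frac{b^{2}}{8}}}{2}.$$

Setting $b = 2$:
$$I = - \frac{3 \sqrt{2} \sqrt{\pi}}{2 e^{\frac{1}{2}}}.$$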